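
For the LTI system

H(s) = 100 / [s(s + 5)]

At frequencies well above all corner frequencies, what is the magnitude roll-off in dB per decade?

Each pole contributes −20 dB/decade at high frequency; each zero contributes +20 dB/decade.
Net: 0 zero(s) − 2 pole(s) → -40 dB/decade.

-40 dB/decade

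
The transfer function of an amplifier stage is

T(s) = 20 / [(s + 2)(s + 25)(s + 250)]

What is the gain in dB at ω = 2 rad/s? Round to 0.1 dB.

-59.0 dB

At s = jω = j2:
pole (s+2): 2 + j2 → |·| = √(2²+2²) = √8 ≈ 2.8284, ∠ = arctan(2/2) ≈ 45.00°
pole (s+25): 25 + j2 → |·| = √(25²+2²) = √629 ≈ 25.08, ∠ = arctan(2/25) ≈ 4.57°
pole (s+250): 250 + j2 → |·| = √(250²+2²) = √62504 ≈ 250.01, ∠ = arctan(2/250) ≈ 0.46°
|T| = 20 / 17735 ≈ 0.0011277
Gain = 20 log₁₀(0.0011277) ≈ -58.96 dB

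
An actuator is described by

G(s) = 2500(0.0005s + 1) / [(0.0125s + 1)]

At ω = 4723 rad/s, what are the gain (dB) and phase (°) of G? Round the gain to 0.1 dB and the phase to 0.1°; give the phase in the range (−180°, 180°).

At ω = 4723 rad/s:
zero (1 + j4723·0.0005) = 1 + j2.3615 → |·| ≈ 2.5645, ∠ ≈ 67.05°
pole (1 + j4723·0.0125) = 1 + j59.0375 → |·| ≈ 59.046, ∠ ≈ 89.03°
|G| = 2500 · 2.5645 / (59.046) ≈ 108.58
Gain = 20 log₁₀(108.58) ≈ 40.71 dB
∠G = (67.05°) − (89.03°) = -21.98°

40.7 dB, -22.0°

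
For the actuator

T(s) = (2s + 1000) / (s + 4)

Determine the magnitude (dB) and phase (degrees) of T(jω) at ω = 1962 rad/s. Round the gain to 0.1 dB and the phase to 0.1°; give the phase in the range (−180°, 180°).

6.3 dB, -14.2°

Substitute s = j1962:
Numerator: 2(j1962) + 1000 = 1000 + j3924
Denominator: (j1962) + 4 = 4 + j1962
|N| = √(1000² + 3924²) ≈ 4049.4, ∠N ≈ 75.70°
|D| = √(4² + 1962²) ≈ 1962, ∠D ≈ 89.88°
|T| = 4049.4 / 1962 ≈ 2.0639
Gain = 20 log₁₀(2.0639) ≈ 6.29 dB
∠T = 75.70° − 89.88° = -14.18°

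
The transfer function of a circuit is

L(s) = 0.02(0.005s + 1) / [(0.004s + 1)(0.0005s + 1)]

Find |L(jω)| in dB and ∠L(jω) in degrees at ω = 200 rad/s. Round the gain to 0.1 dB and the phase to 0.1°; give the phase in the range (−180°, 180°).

-33.2 dB, 0.6°

At ω = 200 rad/s:
zero (1 + j200·0.005) = 1 + j1 → |·| ≈ 1.4142, ∠ ≈ 45.00°
pole (1 + j200·0.004) = 1 + j0.8 → |·| ≈ 1.2806, ∠ ≈ 38.66°
pole (1 + j200·0.0005) = 1 + j0.1 → |·| ≈ 1.005, ∠ ≈ 5.71°
|L| = 0.02 · 1.4142 / (1.2806 · 1.005) ≈ 0.021977
Gain = 20 log₁₀(0.021977) ≈ -33.16 dB
∠L = (45.00°) − (38.66° + 5.71°) = 0.63°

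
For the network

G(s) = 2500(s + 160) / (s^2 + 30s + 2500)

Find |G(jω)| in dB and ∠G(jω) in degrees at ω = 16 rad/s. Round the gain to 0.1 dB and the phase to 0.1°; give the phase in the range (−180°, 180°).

At s = jω = j16:
zero (s+160): 160 + j16 → |·| = √(160²+16²) = √25856 ≈ 160.8, ∠ = arctan(16/160) ≈ 5.71°
quadratic: (j16)² + 30·j16 + 2500 = 2244 + j480 → |·| ≈ 2294.8, ∠ ≈ 12.07°
|G| = 2500 · 160.8 / 2294.8 ≈ 175.18
Gain = 20 log₁₀(175.18) ≈ 44.87 dB
∠G = 5.71° − 12.07° = -6.36°

44.9 dB, -6.4°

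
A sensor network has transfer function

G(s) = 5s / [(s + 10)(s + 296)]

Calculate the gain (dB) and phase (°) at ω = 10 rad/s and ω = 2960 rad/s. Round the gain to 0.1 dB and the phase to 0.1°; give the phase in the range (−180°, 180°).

ω = 10: -38.5 dB, 43.1°; ω = 2960: -55.5 dB, -84.1°

At s = jω = j10:
zero at origin: s = j10 → |·| = 10, ∠ = 90.00°
pole (s+10): 10 + j10 → |·| = √(10²+10²) = √200 ≈ 14.142, ∠ = arctan(10/10) ≈ 45.00°
pole (s+296): 296 + j10 → |·| = √(296²+10²) = √87716 ≈ 296.17, ∠ = arctan(10/296) ≈ 1.93°
|G| = 5 · 10 / 4188.4 ≈ 0.011938
Gain = 20 log₁₀(0.011938) ≈ -38.46 dB
∠G = 90.00° − 46.93° = 43.07°

At s = jω = j2960:
zero at origin: s = j2960 → |·| = 2960, ∠ = 90.00°
pole (s+10): 10 + j2960 → |·| = √(10²+2960²) = √8761700 ≈ 2960, ∠ = arctan(2960/10) ≈ 89.81°
pole (s+296): 296 + j2960 → |·| = √(296²+2960²) = √8849216 ≈ 2974.8, ∠ = arctan(2960/296) ≈ 84.29°
|G| = 5 · 2960 / 8.8054e+06 ≈ 0.0016808
Gain = 20 log₁₀(0.0016808) ≈ -55.49 dB
∠G = 90.00° − 174.10° = -84.10°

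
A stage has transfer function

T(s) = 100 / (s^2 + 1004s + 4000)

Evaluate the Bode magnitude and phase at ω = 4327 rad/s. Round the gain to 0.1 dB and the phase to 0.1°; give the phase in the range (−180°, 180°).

-105.7 dB, -166.9°

Substitute s = j4327:
Numerator: 100 = 100 + j0
Denominator: (j4327)^2 + 1004(j4327) + 4000 = -18718929 + j4344308
|N| = √(100² + 0²) ≈ 100, ∠N ≈ 0.00°
|D| = √(18718929² + 4344308²) ≈ 1.9216e+07, ∠D ≈ 166.93°
|T| = 100 / 1.9216e+07 ≈ 5.204e-06
Gain = 20 log₁₀(5.204e-06) ≈ -105.67 dB
∠T = 0.00° − 166.93° = -166.93°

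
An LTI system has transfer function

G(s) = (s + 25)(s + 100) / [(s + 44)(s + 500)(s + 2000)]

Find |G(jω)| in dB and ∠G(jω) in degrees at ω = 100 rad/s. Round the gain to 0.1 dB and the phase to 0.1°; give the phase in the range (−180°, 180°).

-77.7 dB, 40.5°

At s = jω = j100:
zero (s+25): 25 + j100 → |·| = √(25²+100²) = √10625 ≈ 103.08, ∠ = arctan(100/25) ≈ 75.96°
zero (s+100): 100 + j100 → |·| = √(100²+100²) = √20000 ≈ 141.42, ∠ = arctan(100/100) ≈ 45.00°
pole (s+44): 44 + j100 → |·| = √(44²+100²) = √11936 ≈ 109.25, ∠ = arctan(100/44) ≈ 66.25°
pole (s+500): 500 + j100 → |·| = √(500²+100²) = √260000 ≈ 509.9, ∠ = arctan(100/500) ≈ 11.31°
pole (s+2000): 2000 + j100 → |·| = √(2000²+100²) = √4010000 ≈ 2002.5, ∠ = arctan(100/2000) ≈ 2.86°
|G| = 1 · 14578 / 1.1155e+08 ≈ 0.00013069
Gain = 20 log₁₀(0.00013069) ≈ -77.68 dB
∠G = 120.96° − 80.42° = 40.54°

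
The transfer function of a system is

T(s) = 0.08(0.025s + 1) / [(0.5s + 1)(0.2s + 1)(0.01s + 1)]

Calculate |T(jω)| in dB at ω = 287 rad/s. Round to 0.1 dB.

At ω = 287 rad/s:
zero (1 + j287·0.025) = 1 + j7.175 → |·| ≈ 7.2444, ∠ ≈ 82.07°
pole (1 + j287·0.5) = 1 + j143.5 → |·| ≈ 143.5, ∠ ≈ 89.60°
pole (1 + j287·0.2) = 1 + j57.4 → |·| ≈ 57.409, ∠ ≈ 89.00°
pole (1 + j287·0.01) = 1 + j2.87 → |·| ≈ 3.0392, ∠ ≈ 70.79°
|T| = 0.08 · 7.2444 / (143.5 · 57.409 · 3.0392) ≈ 2.3147e-05
Gain = 20 log₁₀(2.3147e-05) ≈ -92.71 dB

-92.7 dB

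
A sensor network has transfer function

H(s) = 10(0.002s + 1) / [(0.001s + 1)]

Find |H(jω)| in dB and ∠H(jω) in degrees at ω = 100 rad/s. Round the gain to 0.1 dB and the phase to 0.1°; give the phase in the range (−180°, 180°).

At ω = 100 rad/s:
zero (1 + j100·0.002) = 1 + j0.2 → |·| ≈ 1.0198, ∠ ≈ 11.31°
pole (1 + j100·0.001) = 1 + j0.1 → |·| ≈ 1.005, ∠ ≈ 5.71°
|H| = 10 · 1.0198 / (1.005) ≈ 10.147
Gain = 20 log₁₀(10.147) ≈ 20.13 dB
∠H = (11.31°) − (5.71°) = 5.60°

20.1 dB, 5.6°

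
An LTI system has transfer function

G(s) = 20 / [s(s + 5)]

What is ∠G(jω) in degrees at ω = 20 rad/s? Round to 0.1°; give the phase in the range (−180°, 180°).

-166.0°

At s = jω = j20:
pole (s+5): 5 + j20 → |·| = √(5²+20²) = √425 ≈ 20.616, ∠ = arctan(20/5) ≈ 75.96°
pole at origin: |s| = 20, ∠ = 90.00° (in denominator)
∠G = 0.00° − 165.96° = -165.96°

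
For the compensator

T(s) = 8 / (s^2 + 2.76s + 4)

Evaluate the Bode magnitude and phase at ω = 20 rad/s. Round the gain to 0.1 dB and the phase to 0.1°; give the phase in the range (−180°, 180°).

-34.0 dB, -172.1°

At s = jω = j20:
quadratic: (j20)² + 2.76·j20 + 4 = -396 + j55.2 → |·| ≈ 399.83, ∠ ≈ 172.06°
|T| = 8 / 399.83 ≈ 0.020009
Gain = 20 log₁₀(0.020009) ≈ -33.98 dB
∠T = 0.00° − 172.06° = -172.06°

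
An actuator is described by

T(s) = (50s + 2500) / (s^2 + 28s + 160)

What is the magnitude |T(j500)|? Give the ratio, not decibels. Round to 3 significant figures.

Substitute s = j500:
Numerator: 50(j500) + 2500 = 2500 + j25000
Denominator: (j500)^2 + 28(j500) + 160 = -249840 + j14000
|N| = √(2500² + 25000²) ≈ 25125, ∠N ≈ 84.29°
|D| = √(249840² + 14000²) ≈ 2.5023e+05, ∠D ≈ 176.79°
|T| = 25125 / 2.5023e+05 ≈ 0.10041

0.100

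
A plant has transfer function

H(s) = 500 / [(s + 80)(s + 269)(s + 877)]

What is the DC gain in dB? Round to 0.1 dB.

H(0) = 500 / (80·269·877) ≈ 2.6493e-05
20 log₁₀(2.6493e-05) ≈ -91.54 dB

-91.5 dB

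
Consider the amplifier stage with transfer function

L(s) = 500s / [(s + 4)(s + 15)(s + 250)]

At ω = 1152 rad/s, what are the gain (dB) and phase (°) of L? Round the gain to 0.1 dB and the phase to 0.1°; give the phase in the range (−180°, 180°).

-68.7 dB, -166.8°

At s = jω = j1152:
zero at origin: s = j1152 → |·| = 1152, ∠ = 90.00°
pole (s+4): 4 + j1152 → |·| = √(4²+1152²) = √1327120 ≈ 1152, ∠ = arctan(1152/4) ≈ 89.80°
pole (s+15): 15 + j1152 → |·| = √(15²+1152²) = √1327329 ≈ 1152.1, ∠ = arctan(1152/15) ≈ 89.25°
pole (s+250): 250 + j1152 → |·| = √(250²+1152²) = √1389604 ≈ 1178.8, ∠ = arctan(1152/250) ≈ 77.76°
|L| = 500 · 1152 / 1.5645e+09 ≈ 0.00036817
Gain = 20 log₁₀(0.00036817) ≈ -68.68 dB
∠L = 90.00° − 256.81° = -166.81°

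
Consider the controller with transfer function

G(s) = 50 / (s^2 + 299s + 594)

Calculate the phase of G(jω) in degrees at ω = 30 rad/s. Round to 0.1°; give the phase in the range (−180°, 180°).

Substitute s = j30:
Numerator: 50 = 50 + j0
Denominator: (j30)^2 + 299(j30) + 594 = -306 + j8970
|N| = √(50² + 0²) ≈ 50, ∠N ≈ 0.00°
|D| = √(306² + 8970²) ≈ 8975.2, ∠D ≈ 91.95°
∠G = 0.00° − 91.95° = -91.95°

-92.0°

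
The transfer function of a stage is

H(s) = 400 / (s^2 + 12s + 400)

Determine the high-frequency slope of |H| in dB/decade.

Each pole contributes −20 dB/decade at high frequency; each zero contributes +20 dB/decade.
Net: 0 zero(s) − 2 pole(s) → -40 dB/decade.

-40 dB/decade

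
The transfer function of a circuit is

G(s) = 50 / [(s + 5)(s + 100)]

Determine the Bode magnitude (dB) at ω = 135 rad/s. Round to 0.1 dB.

-53.1 dB

At s = jω = j135:
pole (s+5): 5 + j135 → |·| = √(5²+135²) = √18250 ≈ 135.09, ∠ = arctan(135/5) ≈ 87.88°
pole (s+100): 100 + j135 → |·| = √(100²+135²) = √28225 ≈ 168, ∠ = arctan(135/100) ≈ 53.47°
|G| = 50 / 22695 ≈ 0.0022031
Gain = 20 log₁₀(0.0022031) ≈ -53.14 dB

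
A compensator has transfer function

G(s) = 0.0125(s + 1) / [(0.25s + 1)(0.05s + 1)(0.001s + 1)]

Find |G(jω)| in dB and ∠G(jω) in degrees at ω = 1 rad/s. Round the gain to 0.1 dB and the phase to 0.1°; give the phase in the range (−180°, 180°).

At ω = 1 rad/s:
zero (1 + j1·1) = 1 + j1 → |·| ≈ 1.4142, ∠ ≈ 45.00°
pole (1 + j1·0.25) = 1 + j0.25 → |·| ≈ 1.0308, ∠ ≈ 14.04°
pole (1 + j1·0.05) = 1 + j0.05 → |·| ≈ 1.0012, ∠ ≈ 2.86°
pole (1 + j1·0.001) = 1 + j0.001 → |·| ≈ 1, ∠ ≈ 0.06°
|G| = 0.0125 · 1.4142 / (1.0308 · 1.0012 · 1) ≈ 0.017129
Gain = 20 log₁₀(0.017129) ≈ -35.33 dB
∠G = (45.00°) − (14.04° + 2.86° + 0.06°) = 28.04°

-35.3 dB, 28.0°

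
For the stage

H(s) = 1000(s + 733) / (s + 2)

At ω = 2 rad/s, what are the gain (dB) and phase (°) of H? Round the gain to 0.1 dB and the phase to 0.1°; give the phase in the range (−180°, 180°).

At s = jω = j2:
zero (s+733): 733 + j2 → |·| = √(733²+2²) = √537293 ≈ 733, ∠ = arctan(2/733) ≈ 0.16°
pole (s+2): 2 + j2 → |·| = √(2²+2²) = √8 ≈ 2.8284, ∠ = arctan(2/2) ≈ 45.00°
|H| = 1000 · 733 / 2.8284 ≈ 2.5916e+05
Gain = 20 log₁₀(2.5916e+05) ≈ 108.27 dB
∠H = 0.16° − 45.00° = -44.84°

108.3 dB, -44.8°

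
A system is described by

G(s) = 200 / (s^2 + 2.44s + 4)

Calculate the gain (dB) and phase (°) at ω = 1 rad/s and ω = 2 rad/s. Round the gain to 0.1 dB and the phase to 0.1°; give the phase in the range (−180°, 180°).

At s = jω = j1:
quadratic: (j1)² + 2.44·j1 + 4 = 3 + j2.44 → |·| ≈ 3.867, ∠ ≈ 39.12°
|G| = 200 / 3.867 ≈ 51.72
Gain = 20 log₁₀(51.72) ≈ 34.27 dB
∠G = 0.00° − 39.12° = -39.12°

At s = jω = j2:
quadratic: (j2)² + 2.44·j2 + 4 = 0 + j4.88 → |·| ≈ 4.88, ∠ ≈ 90.00°
|G| = 200 / 4.88 ≈ 40.984
Gain = 20 log₁₀(40.984) ≈ 32.25 dB
∠G = 0.00° − 90.00° = -90.00°

ω = 1: 34.3 dB, -39.1°; ω = 2: 32.3 dB, -90.0°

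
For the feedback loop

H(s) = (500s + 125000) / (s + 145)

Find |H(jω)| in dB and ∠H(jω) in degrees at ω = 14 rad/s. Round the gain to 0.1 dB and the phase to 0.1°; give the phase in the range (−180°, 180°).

Substitute s = j14:
Numerator: 500(j14) + 125000 = 125000 + j7000
Denominator: (j14) + 145 = 145 + j14
|N| = √(125000² + 7000²) ≈ 1.252e+05, ∠N ≈ 3.21°
|D| = √(145² + 14²) ≈ 145.67, ∠D ≈ 5.51°
|H| = 1.252e+05 / 145.67 ≈ 859.48
Gain = 20 log₁₀(859.48) ≈ 58.68 dB
∠H = 3.21° − 5.51° = -2.30°

58.7 dB, -2.3°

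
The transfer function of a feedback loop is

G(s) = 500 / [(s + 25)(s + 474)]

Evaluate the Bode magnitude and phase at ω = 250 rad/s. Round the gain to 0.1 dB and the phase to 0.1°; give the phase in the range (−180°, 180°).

-48.6 dB, -112.1°

At s = jω = j250:
pole (s+25): 25 + j250 → |·| = √(25²+250²) = √63125 ≈ 251.25, ∠ = arctan(250/25) ≈ 84.29°
pole (s+474): 474 + j250 → |·| = √(474²+250²) = √287176 ≈ 535.89, ∠ = arctan(250/474) ≈ 27.81°
|G| = 500 / 1.3464e+05 ≈ 0.0037136
Gain = 20 log₁₀(0.0037136) ≈ -48.60 dB
∠G = 0.00° − 112.10° = -112.10°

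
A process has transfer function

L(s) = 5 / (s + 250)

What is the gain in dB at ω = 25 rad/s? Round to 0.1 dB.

-34.0 dB

Substitute s = j25:
Numerator: 5 = 5 + j0
Denominator: (j25) + 250 = 250 + j25
|N| = √(5² + 0²) ≈ 5, ∠N ≈ 0.00°
|D| = √(250² + 25²) ≈ 251.25, ∠D ≈ 5.71°
|L| = 5 / 251.25 ≈ 0.0199
Gain = 20 log₁₀(0.0199) ≈ -34.02 dB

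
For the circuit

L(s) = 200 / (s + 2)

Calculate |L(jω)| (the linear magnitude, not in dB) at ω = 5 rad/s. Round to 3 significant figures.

37.1

Substitute s = j5:
Numerator: 200 = 200 + j0
Denominator: (j5) + 2 = 2 + j5
|N| = √(200² + 0²) ≈ 200, ∠N ≈ 0.00°
|D| = √(2² + 5²) ≈ 5.3852, ∠D ≈ 68.20°
|L| = 200 / 5.3852 ≈ 37.139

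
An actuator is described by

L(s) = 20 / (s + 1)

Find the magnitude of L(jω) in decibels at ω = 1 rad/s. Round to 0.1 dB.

23.0 dB

At s = jω = j1:
pole (s+1): 1 + j1 → |·| = √(1²+1²) = √2 ≈ 1.4142, ∠ = arctan(1/1) ≈ 45.00°
|L| = 20 / 1.4142 ≈ 14.142
Gain = 20 log₁₀(14.142) ≈ 23.01 dB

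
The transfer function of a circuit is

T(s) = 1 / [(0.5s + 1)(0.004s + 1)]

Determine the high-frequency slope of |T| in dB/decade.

-40 dB/decade

Each pole contributes −20 dB/decade at high frequency; each zero contributes +20 dB/decade.
Net: 0 zero(s) − 2 pole(s) → -40 dB/decade.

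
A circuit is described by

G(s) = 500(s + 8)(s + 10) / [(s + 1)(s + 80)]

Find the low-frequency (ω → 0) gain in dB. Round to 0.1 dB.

54.0 dB

G(0) = 500·8·10 / (1·80) = 500
20 log₁₀(500) ≈ 53.98 dB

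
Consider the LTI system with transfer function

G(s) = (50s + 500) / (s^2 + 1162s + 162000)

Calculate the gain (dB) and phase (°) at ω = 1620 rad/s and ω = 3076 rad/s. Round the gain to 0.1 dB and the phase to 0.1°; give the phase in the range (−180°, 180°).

Substitute s = j1620:
Numerator: 50(j1620) + 500 = 500 + j81000
Denominator: (j1620)^2 + 1162(j1620) + 162000 = -2462400 + j1882440
|N| = √(500² + 81000²) ≈ 81002, ∠N ≈ 89.65°
|D| = √(2462400² + 1882440²) ≈ 3.0995e+06, ∠D ≈ 142.60°
|G| = 81002 / 3.0995e+06 ≈ 0.026134
Gain = 20 log₁₀(0.026134) ≈ -31.66 dB
∠G = 89.65° − 142.60° = -52.95°

Substitute s = j3076:
Numerator: 50(j3076) + 500 = 500 + j153800
Denominator: (j3076)^2 + 1162(j3076) + 162000 = -9299776 + j3574312
|N| = √(500² + 153800²) ≈ 1.538e+05, ∠N ≈ 89.81°
|D| = √(9299776² + 3574312²) ≈ 9.963e+06, ∠D ≈ 158.98°
|G| = 1.538e+05 / 9.963e+06 ≈ 0.015437
Gain = 20 log₁₀(0.015437) ≈ -36.23 dB
∠G = 89.81° − 158.98° = -69.17°

ω = 1620: -31.7 dB, -53.0°; ω = 3076: -36.2 dB, -69.2°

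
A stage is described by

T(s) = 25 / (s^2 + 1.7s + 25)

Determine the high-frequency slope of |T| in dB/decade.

Each pole contributes −20 dB/decade at high frequency; each zero contributes +20 dB/decade.
Net: 0 zero(s) − 2 pole(s) → -40 dB/decade.

-40 dB/decade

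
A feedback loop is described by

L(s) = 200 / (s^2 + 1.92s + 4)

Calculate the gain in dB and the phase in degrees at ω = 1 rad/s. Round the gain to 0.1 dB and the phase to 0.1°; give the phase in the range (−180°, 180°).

At s = jω = j1:
quadratic: (j1)² + 1.92·j1 + 4 = 3 + j1.92 → |·| ≈ 3.5618, ∠ ≈ 32.62°
|L| = 200 / 3.5618 ≈ 56.151
Gain = 20 log₁₀(56.151) ≈ 34.99 dB
∠L = 0.00° − 32.62° = -32.62°

35.0 dB, -32.6°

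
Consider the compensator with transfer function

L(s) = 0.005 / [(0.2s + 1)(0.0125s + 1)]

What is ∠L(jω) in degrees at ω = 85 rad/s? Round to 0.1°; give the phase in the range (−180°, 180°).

At ω = 85 rad/s:
pole (1 + j85·0.2) = 1 + j17 → |·| ≈ 17.029, ∠ ≈ 86.63°
pole (1 + j85·0.0125) = 1 + j1.0625 → |·| ≈ 1.4591, ∠ ≈ 46.74°
∠L = (0°) − (86.63° + 46.74°) = -133.37°

-133.4°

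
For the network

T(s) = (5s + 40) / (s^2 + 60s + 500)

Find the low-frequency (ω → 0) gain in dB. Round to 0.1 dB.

-21.9 dB

T(0) = 40 / 500 = 0.08
20 log₁₀(0.08) ≈ -21.94 dB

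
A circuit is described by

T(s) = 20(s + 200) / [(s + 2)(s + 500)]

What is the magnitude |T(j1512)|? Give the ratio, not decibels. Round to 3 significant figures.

At s = jω = j1512:
zero (s+200): 200 + j1512 → |·| = √(200²+1512²) = √2326144 ≈ 1525.2, ∠ = arctan(1512/200) ≈ 82.46°
pole (s+2): 2 + j1512 → |·| = √(2²+1512²) = √2286148 ≈ 1512, ∠ = arctan(1512/2) ≈ 89.92°
pole (s+500): 500 + j1512 → |·| = √(500²+1512²) = √2536144 ≈ 1592.5, ∠ = arctan(1512/500) ≈ 71.70°
|T| = 20 · 1525.2 / 2.4079e+06 ≈ 0.012668

0.0127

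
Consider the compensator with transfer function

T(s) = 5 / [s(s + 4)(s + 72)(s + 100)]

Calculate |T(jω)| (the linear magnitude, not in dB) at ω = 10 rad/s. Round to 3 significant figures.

6.35e-06

At s = jω = j10:
pole (s+4): 4 + j10 → |·| = √(4²+10²) = √116 ≈ 10.77, ∠ = arctan(10/4) ≈ 68.20°
pole (s+72): 72 + j10 → |·| = √(72²+10²) = √5284 ≈ 72.691, ∠ = arctan(10/72) ≈ 7.91°
pole (s+100): 100 + j10 → |·| = √(100²+10²) = √10100 ≈ 100.5, ∠ = arctan(10/100) ≈ 5.71°
pole at origin: |s| = 10, ∠ = 90.00° (in denominator)
|T| = 5 / 7.868e+05 ≈ 6.3549e-06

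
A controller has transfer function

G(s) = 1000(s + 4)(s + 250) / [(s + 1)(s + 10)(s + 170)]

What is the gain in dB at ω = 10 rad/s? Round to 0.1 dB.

40.9 dB

At s = jω = j10:
zero (s+4): 4 + j10 → |·| = √(4²+10²) = √116 ≈ 10.77, ∠ = arctan(10/4) ≈ 68.20°
zero (s+250): 250 + j10 → |·| = √(250²+10²) = √62600 ≈ 250.2, ∠ = arctan(10/250) ≈ 2.29°
pole (s+1): 1 + j10 → |·| = √(1²+10²) = √101 ≈ 10.05, ∠ = arctan(10/1) ≈ 84.29°
pole (s+10): 10 + j10 → |·| = √(10²+10²) = √200 ≈ 14.142, ∠ = arctan(10/10) ≈ 45.00°
pole (s+170): 170 + j10 → |·| = √(170²+10²) = √29000 ≈ 170.29, ∠ = arctan(10/170) ≈ 3.37°
|G| = 1000 · 2694.7 / 24203 ≈ 111.34
Gain = 20 log₁₀(111.34) ≈ 40.93 dB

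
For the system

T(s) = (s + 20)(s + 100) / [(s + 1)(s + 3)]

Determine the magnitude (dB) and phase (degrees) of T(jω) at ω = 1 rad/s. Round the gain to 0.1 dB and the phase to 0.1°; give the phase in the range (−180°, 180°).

At s = jω = j1:
zero (s+20): 20 + j1 → |·| = √(20²+1²) = √401 ≈ 20.025, ∠ = arctan(1/20) ≈ 2.86°
zero (s+100): 100 + j1 → |·| = √(100²+1²) = √10001 ≈ 100, ∠ = arctan(1/100) ≈ 0.57°
pole (s+1): 1 + j1 → |·| = √(1²+1²) = √2 ≈ 1.4142, ∠ = arctan(1/1) ≈ 45.00°
pole (s+3): 3 + j1 → |·| = √(3²+1²) = √10 ≈ 3.1623, ∠ = arctan(1/3) ≈ 18.43°
|T| = 1 · 2002.5 / 4.4721 ≈ 447.78
Gain = 20 log₁₀(447.78) ≈ 53.02 dB
∠T = 3.43° − 63.43° = -60.00°

53.0 dB, -60.0°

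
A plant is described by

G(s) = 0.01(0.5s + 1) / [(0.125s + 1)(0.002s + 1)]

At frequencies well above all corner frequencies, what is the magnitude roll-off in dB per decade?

-20 dB/decade

Each pole contributes −20 dB/decade at high frequency; each zero contributes +20 dB/decade.
Net: 1 zero(s) − 2 pole(s) → -20 dB/decade.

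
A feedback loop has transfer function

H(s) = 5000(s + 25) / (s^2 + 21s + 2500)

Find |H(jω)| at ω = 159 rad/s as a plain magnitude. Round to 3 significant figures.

At s = jω = j159:
zero (s+25): 25 + j159 → |·| = √(25²+159²) = √25906 ≈ 160.95, ∠ = arctan(159/25) ≈ 81.06°
quadratic: (j159)² + 21·j159 + 2500 = -22781 + j3339 → |·| ≈ 23024, ∠ ≈ 171.66°
|H| = 5000 · 160.95 / 23024 ≈ 34.953

35.0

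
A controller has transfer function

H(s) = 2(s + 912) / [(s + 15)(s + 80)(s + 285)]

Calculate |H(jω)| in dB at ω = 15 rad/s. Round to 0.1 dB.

At s = jω = j15:
zero (s+912): 912 + j15 → |·| = √(912²+15²) = √831969 ≈ 912.12, ∠ = arctan(15/912) ≈ 0.94°
pole (s+15): 15 + j15 → |·| = √(15²+15²) = √450 ≈ 21.213, ∠ = arctan(15/15) ≈ 45.00°
pole (s+80): 80 + j15 → |·| = √(80²+15²) = √6625 ≈ 81.394, ∠ = arctan(15/80) ≈ 10.62°
pole (s+285): 285 + j15 → |·| = √(285²+15²) = √81450 ≈ 285.39, ∠ = arctan(15/285) ≈ 3.01°
|H| = 2 · 912.12 / 4.9276e+05 ≈ 0.0037021
Gain = 20 log₁₀(0.0037021) ≈ -48.63 dB

-48.6 dB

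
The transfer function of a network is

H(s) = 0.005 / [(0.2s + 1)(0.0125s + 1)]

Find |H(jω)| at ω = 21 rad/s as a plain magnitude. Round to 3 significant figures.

0.00112

At ω = 21 rad/s:
pole (1 + j21·0.2) = 1 + j4.2 → |·| ≈ 4.3174, ∠ ≈ 76.61°
pole (1 + j21·0.0125) = 1 + j0.2625 → |·| ≈ 1.0339, ∠ ≈ 14.71°
|H| = 0.005 · 1 / (4.3174 · 1.0339) ≈ 0.0011201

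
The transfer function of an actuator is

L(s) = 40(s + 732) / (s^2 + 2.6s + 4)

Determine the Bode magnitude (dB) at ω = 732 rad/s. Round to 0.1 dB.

At s = jω = j732:
zero (s+732): 732 + j732 → |·| = √(732²+732²) = √1071648 ≈ 1035.2, ∠ = arctan(732/732) ≈ 45.00°
quadratic: (j732)² + 2.6·j732 + 4 = -535820 + j1903.2 → |·| ≈ 5.3582e+05, ∠ ≈ 179.80°
|L| = 40 · 1035.2 / 5.3582e+05 ≈ 0.07728
Gain = 20 log₁₀(0.07728) ≈ -22.24 dB

-22.2 dB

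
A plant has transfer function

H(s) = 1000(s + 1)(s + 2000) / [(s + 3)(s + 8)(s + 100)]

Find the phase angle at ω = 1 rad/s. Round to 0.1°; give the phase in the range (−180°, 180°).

At s = jω = j1:
zero (s+1): 1 + j1 → |·| = √(1²+1²) = √2 ≈ 1.4142, ∠ = arctan(1/1) ≈ 45.00°
zero (s+2000): 2000 + j1 → |·| = √(2000²+1²) = √4000001 ≈ 2000, ∠ = arctan(1/2000) ≈ 0.03°
pole (s+3): 3 + j1 → |·| = √(3²+1²) = √10 ≈ 3.1623, ∠ = arctan(1/3) ≈ 18.43°
pole (s+8): 8 + j1 → |·| = √(8²+1²) = √65 ≈ 8.0623, ∠ = arctan(1/8) ≈ 7.13°
pole (s+100): 100 + j1 → |·| = √(100²+1²) = √10001 ≈ 100, ∠ = arctan(1/100) ≈ 0.57°
∠H = 45.03° − 26.13° = 18.90°

18.9°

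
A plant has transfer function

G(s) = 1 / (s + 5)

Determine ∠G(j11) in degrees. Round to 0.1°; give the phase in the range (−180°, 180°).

-65.6°

Substitute s = j11:
Numerator: 1 = 1 + j0
Denominator: (j11) + 5 = 5 + j11
|N| = √(1² + 0²) ≈ 1, ∠N ≈ 0.00°
|D| = √(5² + 11²) ≈ 12.083, ∠D ≈ 65.56°
∠G = 0.00° − 65.56° = -65.56°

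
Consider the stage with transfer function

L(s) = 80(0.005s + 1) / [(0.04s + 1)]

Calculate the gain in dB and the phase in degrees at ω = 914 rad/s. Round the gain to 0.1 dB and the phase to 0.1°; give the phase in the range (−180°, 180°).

At ω = 914 rad/s:
zero (1 + j914·0.005) = 1 + j4.57 → |·| ≈ 4.6781, ∠ ≈ 77.66°
pole (1 + j914·0.04) = 1 + j36.56 → |·| ≈ 36.574, ∠ ≈ 88.43°
|L| = 80 · 4.6781 / (36.574) ≈ 10.233
Gain = 20 log₁₀(10.233) ≈ 20.20 dB
∠L = (77.66°) − (88.43°) = -10.77°

20.2 dB, -10.8°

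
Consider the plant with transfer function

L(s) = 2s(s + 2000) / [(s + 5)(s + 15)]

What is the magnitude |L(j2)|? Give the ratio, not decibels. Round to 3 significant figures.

At s = jω = j2:
zero (s+2000): 2000 + j2 → |·| = √(2000²+2²) = √4000004 ≈ 2000, ∠ = arctan(2/2000) ≈ 0.06°
zero at origin: s = j2 → |·| = 2, ∠ = 90.00°
pole (s+5): 5 + j2 → |·| = √(5²+2²) = √29 ≈ 5.3852, ∠ = arctan(2/5) ≈ 21.80°
pole (s+15): 15 + j2 → |·| = √(15²+2²) = √229 ≈ 15.133, ∠ = arctan(2/15) ≈ 7.59°
|L| = 2 · 4000 / 81.494 ≈ 98.167

98.2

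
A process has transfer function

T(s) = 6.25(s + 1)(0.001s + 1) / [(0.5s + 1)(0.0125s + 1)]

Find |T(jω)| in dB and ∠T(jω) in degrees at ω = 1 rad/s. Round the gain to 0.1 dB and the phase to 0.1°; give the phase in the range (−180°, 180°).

At ω = 1 rad/s:
zero (1 + j1·1) = 1 + j1 → |·| ≈ 1.4142, ∠ ≈ 45.00°
zero (1 + j1·0.001) = 1 + j0.001 → |·| ≈ 1, ∠ ≈ 0.06°
pole (1 + j1·0.5) = 1 + j0.5 → |·| ≈ 1.118, ∠ ≈ 26.57°
pole (1 + j1·0.0125) = 1 + j0.0125 → |·| ≈ 1.0001, ∠ ≈ 0.72°
|T| = 6.25 · 1.4142 · 1 / (1.118 · 1.0001) ≈ 7.9051
Gain = 20 log₁₀(7.9051) ≈ 17.96 dB
∠T = (45.00° + 0.06°) − (26.57° + 0.72°) = 17.77°

18.0 dB, 17.8°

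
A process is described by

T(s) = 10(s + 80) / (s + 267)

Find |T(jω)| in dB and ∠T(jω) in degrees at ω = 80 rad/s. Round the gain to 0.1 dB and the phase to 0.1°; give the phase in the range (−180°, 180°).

At s = jω = j80:
zero (s+80): 80 + j80 → |·| = √(80²+80²) = √12800 ≈ 113.14, ∠ = arctan(80/80) ≈ 45.00°
pole (s+267): 267 + j80 → |·| = √(267²+80²) = √77689 ≈ 278.73, ∠ = arctan(80/267) ≈ 16.68°
|T| = 10 · 113.14 / 278.73 ≈ 4.0591
Gain = 20 log₁₀(4.0591) ≈ 12.17 dB
∠T = 45.00° − 16.68° = 28.32°

12.2 dB, 28.3°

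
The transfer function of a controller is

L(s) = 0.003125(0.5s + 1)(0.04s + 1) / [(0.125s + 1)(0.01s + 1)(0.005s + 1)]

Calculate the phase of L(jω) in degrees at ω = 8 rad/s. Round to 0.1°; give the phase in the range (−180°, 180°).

At ω = 8 rad/s:
zero (1 + j8·0.5) = 1 + j4 → |·| ≈ 4.1231, ∠ ≈ 75.96°
zero (1 + j8·0.04) = 1 + j0.32 → |·| ≈ 1.05, ∠ ≈ 17.74°
pole (1 + j8·0.125) = 1 + j1 → |·| ≈ 1.4142, ∠ ≈ 45.00°
pole (1 + j8·0.01) = 1 + j0.08 → |·| ≈ 1.0032, ∠ ≈ 4.57°
pole (1 + j8·0.005) = 1 + j0.04 → |·| ≈ 1.0008, ∠ ≈ 2.29°
∠L = (75.96° + 17.74°) − (45.00° + 4.57° + 2.29°) = 41.84°

41.8°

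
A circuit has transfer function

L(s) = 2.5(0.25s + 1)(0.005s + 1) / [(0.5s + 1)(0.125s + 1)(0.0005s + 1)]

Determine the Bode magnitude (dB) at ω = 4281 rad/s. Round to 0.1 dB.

At ω = 4281 rad/s:
zero (1 + j4281·0.25) = 1 + j1070.25 → |·| ≈ 1070.3, ∠ ≈ 89.95°
zero (1 + j4281·0.005) = 1 + j21.405 → |·| ≈ 21.428, ∠ ≈ 87.33°
pole (1 + j4281·0.5) = 1 + j2140.5 → |·| ≈ 2140.5, ∠ ≈ 89.97°
pole (1 + j4281·0.125) = 1 + j535.125 → |·| ≈ 535.13, ∠ ≈ 89.89°
pole (1 + j4281·0.0005) = 1 + j2.1405 → |·| ≈ 2.3626, ∠ ≈ 64.96°
|L| = 2.5 · 1070.3 · 21.428 / (2140.5 · 535.13 · 2.3626) ≈ 0.021187
Gain = 20 log₁₀(0.021187) ≈ -33.48 dB

-33.5 dB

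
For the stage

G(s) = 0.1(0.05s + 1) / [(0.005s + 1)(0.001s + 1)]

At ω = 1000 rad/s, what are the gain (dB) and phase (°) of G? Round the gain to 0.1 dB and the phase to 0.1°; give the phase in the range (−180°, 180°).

-3.2 dB, -34.8°

At ω = 1000 rad/s:
zero (1 + j1000·0.05) = 1 + j50 → |·| ≈ 50.01, ∠ ≈ 88.85°
pole (1 + j1000·0.005) = 1 + j5 → |·| ≈ 5.099, ∠ ≈ 78.69°
pole (1 + j1000·0.001) = 1 + j1 → |·| ≈ 1.4142, ∠ ≈ 45.00°
|G| = 0.1 · 50.01 / (5.099 · 1.4142) ≈ 0.69352
Gain = 20 log₁₀(0.69352) ≈ -3.18 dB
∠G = (88.85°) − (78.69° + 45.00°) = -34.84°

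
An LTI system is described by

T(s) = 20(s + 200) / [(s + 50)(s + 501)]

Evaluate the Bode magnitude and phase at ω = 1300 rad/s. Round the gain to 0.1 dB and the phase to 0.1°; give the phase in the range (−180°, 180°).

At s = jω = j1300:
zero (s+200): 200 + j1300 → |·| = √(200²+1300²) = √1730000 ≈ 1315.3, ∠ = arctan(1300/200) ≈ 81.25°
pole (s+50): 50 + j1300 → |·| = √(50²+1300²) = √1692500 ≈ 1301, ∠ = arctan(1300/50) ≈ 87.80°
pole (s+501): 501 + j1300 → |·| = √(501²+1300²) = √1941001 ≈ 1393.2, ∠ = arctan(1300/501) ≈ 68.92°
|T| = 20 · 1315.3 / 1.8126e+06 ≈ 0.014513
Gain = 20 log₁₀(0.014513) ≈ -36.76 dB
∠T = 81.25° − 156.72° = -75.47°

-36.8 dB, -75.5°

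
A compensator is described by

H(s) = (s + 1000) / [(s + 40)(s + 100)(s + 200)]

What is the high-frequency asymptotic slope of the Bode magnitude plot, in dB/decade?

Each pole contributes −20 dB/decade at high frequency; each zero contributes +20 dB/decade.
Net: 1 zero(s) − 3 pole(s) → -40 dB/decade.

-40 dB/decade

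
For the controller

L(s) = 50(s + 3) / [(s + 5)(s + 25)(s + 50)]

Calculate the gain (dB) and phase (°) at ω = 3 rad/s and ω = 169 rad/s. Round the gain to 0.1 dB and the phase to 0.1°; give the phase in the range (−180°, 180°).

ω = 3: -30.8 dB, 3.8°; ω = 169: -55.6 dB, -154.4°

At s = jω = j3:
zero (s+3): 3 + j3 → |·| = √(3²+3²) = √18 ≈ 4.2426, ∠ = arctan(3/3) ≈ 45.00°
pole (s+5): 5 + j3 → |·| = √(5²+3²) = √34 ≈ 5.831, ∠ = arctan(3/5) ≈ 30.96°
pole (s+25): 25 + j3 → |·| = √(25²+3²) = √634 ≈ 25.179, ∠ = arctan(3/25) ≈ 6.84°
pole (s+50): 50 + j3 → |·| = √(50²+3²) = √2509 ≈ 50.09, ∠ = arctan(3/50) ≈ 3.43°
|L| = 50 · 4.2426 / 7354.2 ≈ 0.028845
Gain = 20 log₁₀(0.028845) ≈ -30.80 dB
∠L = 45.00° − 41.23° = 3.77°

At s = jω = j169:
zero (s+3): 3 + j169 → |·| = √(3²+169²) = √28570 ≈ 169.03, ∠ = arctan(169/3) ≈ 88.98°
pole (s+5): 5 + j169 → |·| = √(5²+169²) = √28586 ≈ 169.07, ∠ = arctan(169/5) ≈ 88.31°
pole (s+25): 25 + j169 → |·| = √(25²+169²) = √29186 ≈ 170.84, ∠ = arctan(169/25) ≈ 81.59°
pole (s+50): 50 + j169 → |·| = √(50²+169²) = √31061 ≈ 176.24, ∠ = arctan(169/50) ≈ 73.52°
|L| = 50 · 169.03 / 5.0905e+06 ≈ 0.0016602
Gain = 20 log₁₀(0.0016602) ≈ -55.60 dB
∠L = 88.98° − 243.42° = -154.44°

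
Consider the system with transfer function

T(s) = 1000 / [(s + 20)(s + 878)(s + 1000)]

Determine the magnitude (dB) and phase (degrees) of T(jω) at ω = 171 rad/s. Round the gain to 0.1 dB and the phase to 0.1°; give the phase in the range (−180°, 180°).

At s = jω = j171:
pole (s+20): 20 + j171 → |·| = √(20²+171²) = √29641 ≈ 172.17, ∠ = arctan(171/20) ≈ 83.33°
pole (s+878): 878 + j171 → |·| = √(878²+171²) = √800125 ≈ 894.5, ∠ = arctan(171/878) ≈ 11.02°
pole (s+1000): 1000 + j171 → |·| = √(1000²+171²) = √1029241 ≈ 1014.5, ∠ = arctan(171/1000) ≈ 9.70°
|T| = 1000 / 1.5624e+08 ≈ 6.4004e-06
Gain = 20 log₁₀(6.4004e-06) ≈ -103.88 dB
∠T = 0.00° − 104.05° = -104.05°

-103.9 dB, -104.1°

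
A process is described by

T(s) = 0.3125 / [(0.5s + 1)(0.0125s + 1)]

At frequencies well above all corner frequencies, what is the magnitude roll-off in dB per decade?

Each pole contributes −20 dB/decade at high frequency; each zero contributes +20 dB/decade.
Net: 0 zero(s) − 2 pole(s) → -40 dB/decade.

-40 dB/decade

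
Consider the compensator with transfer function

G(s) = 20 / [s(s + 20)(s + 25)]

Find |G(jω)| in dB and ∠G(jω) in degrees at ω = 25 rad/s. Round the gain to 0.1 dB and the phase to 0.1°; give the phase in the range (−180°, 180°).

-63.0 dB, 173.7°

At s = jω = j25:
pole (s+20): 20 + j25 → |·| = √(20²+25²) = √1025 ≈ 32.016, ∠ = arctan(25/20) ≈ 51.34°
pole (s+25): 25 + j25 → |·| = √(25²+25²) = √1250 ≈ 35.355, ∠ = arctan(25/25) ≈ 45.00°
pole at origin: |s| = 25, ∠ = 90.00° (in denominator)
|G| = 20 / 28298 ≈ 0.00070676
Gain = 20 log₁₀(0.00070676) ≈ -63.01 dB
∠G = 0.00° − 186.34° = -186.34° ≡ 173.66° (principal value)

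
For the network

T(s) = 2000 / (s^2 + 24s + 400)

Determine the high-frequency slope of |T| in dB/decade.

Each pole contributes −20 dB/decade at high frequency; each zero contributes +20 dB/decade.
Net: 0 zero(s) − 2 pole(s) → -40 dB/decade.

-40 dB/decade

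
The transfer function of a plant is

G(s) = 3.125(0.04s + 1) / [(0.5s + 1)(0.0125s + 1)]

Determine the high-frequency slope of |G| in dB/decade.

-20 dB/decade

Each pole contributes −20 dB/decade at high frequency; each zero contributes +20 dB/decade.
Net: 1 zero(s) − 2 pole(s) → -20 dB/decade.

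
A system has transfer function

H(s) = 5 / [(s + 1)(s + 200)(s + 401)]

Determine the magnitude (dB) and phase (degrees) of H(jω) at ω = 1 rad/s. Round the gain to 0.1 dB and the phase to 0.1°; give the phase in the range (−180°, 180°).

At s = jω = j1:
pole (s+1): 1 + j1 → |·| = √(1²+1²) = √2 ≈ 1.4142, ∠ = arctan(1/1) ≈ 45.00°
pole (s+200): 200 + j1 → |·| = √(200²+1²) = √40001 ≈ 200, ∠ = arctan(1/200) ≈ 0.29°
pole (s+401): 401 + j1 → |·| = √(401²+1²) = √160802 ≈ 401, ∠ = arctan(1/401) ≈ 0.14°
|H| = 5 / 1.1342e+05 ≈ 4.4084e-05
Gain = 20 log₁₀(4.4084e-05) ≈ -87.11 dB
∠H = 0.00° − 45.43° = -45.43°

-87.1 dB, -45.4°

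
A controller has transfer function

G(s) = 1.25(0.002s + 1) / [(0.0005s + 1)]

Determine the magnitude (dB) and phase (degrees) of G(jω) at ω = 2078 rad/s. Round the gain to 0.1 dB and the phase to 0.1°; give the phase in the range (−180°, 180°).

At ω = 2078 rad/s:
zero (1 + j2078·0.002) = 1 + j4.156 → |·| ≈ 4.2746, ∠ ≈ 76.47°
pole (1 + j2078·0.0005) = 1 + j1.039 → |·| ≈ 1.4421, ∠ ≈ 46.10°
|G| = 1.25 · 4.2746 / (1.4421) ≈ 3.7052
Gain = 20 log₁₀(3.7052) ≈ 11.38 dB
∠G = (76.47°) − (46.10°) = 30.37°

11.4 dB, 30.4°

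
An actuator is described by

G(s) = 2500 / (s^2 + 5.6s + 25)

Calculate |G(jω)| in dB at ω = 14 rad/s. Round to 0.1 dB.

22.5 dB

At s = jω = j14:
quadratic: (j14)² + 5.6·j14 + 25 = -171 + j78.4 → |·| ≈ 188.12, ∠ ≈ 155.37°
|G| = 2500 / 188.12 ≈ 13.289
Gain = 20 log₁₀(13.289) ≈ 22.47 dB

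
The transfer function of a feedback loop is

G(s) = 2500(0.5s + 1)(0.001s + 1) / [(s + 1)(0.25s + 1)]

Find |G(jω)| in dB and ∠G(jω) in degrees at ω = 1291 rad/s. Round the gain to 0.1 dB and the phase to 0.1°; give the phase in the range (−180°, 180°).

16.0 dB, -37.6°

At ω = 1291 rad/s:
zero (1 + j1291·0.5) = 1 + j645.5 → |·| ≈ 645.5, ∠ ≈ 89.91°
zero (1 + j1291·0.001) = 1 + j1.291 → |·| ≈ 1.633, ∠ ≈ 52.24°
pole (1 + j1291·1) = 1 + j1291 → |·| ≈ 1291, ∠ ≈ 89.96°
pole (1 + j1291·0.25) = 1 + j322.75 → |·| ≈ 322.75, ∠ ≈ 89.82°
|G| = 2500 · 645.5 · 1.633 / (1291 · 322.75) ≈ 6.3246
Gain = 20 log₁₀(6.3246) ≈ 16.02 dB
∠G = (89.91° + 52.24°) − (89.96° + 89.82°) = -37.63°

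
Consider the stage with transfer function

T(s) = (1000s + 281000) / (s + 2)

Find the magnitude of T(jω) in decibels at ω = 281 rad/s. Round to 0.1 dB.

63.0 dB

Substitute s = j281:
Numerator: 1000(j281) + 281000 = 281000 + j281000
Denominator: (j281) + 2 = 2 + j281
|N| = √(281000² + 281000²) ≈ 3.9739e+05, ∠N ≈ 45.00°
|D| = √(2² + 281²) ≈ 281.01, ∠D ≈ 89.59°
|T| = 3.9739e+05 / 281.01 ≈ 1414.1
Gain = 20 log₁₀(1414.1) ≈ 63.01 dB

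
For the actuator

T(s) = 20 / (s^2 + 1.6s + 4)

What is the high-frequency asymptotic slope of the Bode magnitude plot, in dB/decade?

Each pole contributes −20 dB/decade at high frequency; each zero contributes +20 dB/decade.
Net: 0 zero(s) − 2 pole(s) → -40 dB/decade.

-40 dB/decade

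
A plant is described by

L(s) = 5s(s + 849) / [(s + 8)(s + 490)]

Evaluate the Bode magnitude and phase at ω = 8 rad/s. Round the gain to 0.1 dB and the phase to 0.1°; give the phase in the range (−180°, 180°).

At s = jω = j8:
zero (s+849): 849 + j8 → |·| = √(849²+8²) = √720865 ≈ 849.04, ∠ = arctan(8/849) ≈ 0.54°
zero at origin: s = j8 → |·| = 8, ∠ = 90.00°
pole (s+8): 8 + j8 → |·| = √(8²+8²) = √128 ≈ 11.314, ∠ = arctan(8/8) ≈ 45.00°
pole (s+490): 490 + j8 → |·| = √(490²+8²) = √240164 ≈ 490.07, ∠ = arctan(8/490) ≈ 0.94°
|L| = 5 · 6792.3 / 5544.7 ≈ 6.125
Gain = 20 log₁₀(6.125) ≈ 15.74 dB
∠L = 90.54° − 45.94° = 44.60°

15.7 dB, 44.6°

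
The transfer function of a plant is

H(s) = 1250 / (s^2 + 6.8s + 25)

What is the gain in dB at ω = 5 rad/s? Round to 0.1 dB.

31.3 dB

At s = jω = j5:
quadratic: (j5)² + 6.8·j5 + 25 = 0 + j34 → |·| ≈ 34, ∠ ≈ 90.00°
|H| = 1250 / 34 ≈ 36.765
Gain = 20 log₁₀(36.765) ≈ 31.31 dB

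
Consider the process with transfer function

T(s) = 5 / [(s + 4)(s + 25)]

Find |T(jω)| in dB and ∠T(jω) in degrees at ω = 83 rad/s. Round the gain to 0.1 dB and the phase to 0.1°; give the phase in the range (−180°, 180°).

-63.2 dB, -160.5°

At s = jω = j83:
pole (s+4): 4 + j83 → |·| = √(4²+83²) = √6905 ≈ 83.096, ∠ = arctan(83/4) ≈ 87.24°
pole (s+25): 25 + j83 → |·| = √(25²+83²) = √7514 ≈ 86.683, ∠ = arctan(83/25) ≈ 73.24°
|T| = 5 / 7203 ≈ 0.00069416
Gain = 20 log₁₀(0.00069416) ≈ -63.17 dB
∠T = 0.00° − 160.48° = -160.48°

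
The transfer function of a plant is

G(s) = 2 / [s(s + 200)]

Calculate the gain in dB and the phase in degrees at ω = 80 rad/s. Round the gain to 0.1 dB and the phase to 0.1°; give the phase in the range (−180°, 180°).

-78.7 dB, -111.8°

At s = jω = j80:
pole (s+200): 200 + j80 → |·| = √(200²+80²) = √46400 ≈ 215.41, ∠ = arctan(80/200) ≈ 21.80°
pole at origin: |s| = 80, ∠ = 90.00° (in denominator)
|G| = 2 / 17233 ≈ 0.00011606
Gain = 20 log₁₀(0.00011606) ≈ -78.71 dB
∠G = 0.00° − 111.80° = -111.80°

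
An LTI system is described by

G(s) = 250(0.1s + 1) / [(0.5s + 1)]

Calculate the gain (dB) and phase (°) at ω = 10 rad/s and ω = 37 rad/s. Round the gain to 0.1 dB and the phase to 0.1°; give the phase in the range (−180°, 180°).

ω = 10: 36.8 dB, -33.7°; ω = 37: 34.3 dB, -12.0°

At ω = 10 rad/s:
zero (1 + j10·0.1) = 1 + j1 → |·| ≈ 1.4142, ∠ ≈ 45.00°
pole (1 + j10·0.5) = 1 + j5 → |·| ≈ 5.099, ∠ ≈ 78.69°
|G| = 250 · 1.4142 / (5.099) ≈ 69.337
Gain = 20 log₁₀(69.337) ≈ 36.82 dB
∠G = (45.00°) − (78.69°) = -33.69°

At ω = 37 rad/s:
zero (1 + j37·0.1) = 1 + j3.7 → |·| ≈ 3.8328, ∠ ≈ 74.88°
pole (1 + j37·0.5) = 1 + j18.5 → |·| ≈ 18.527, ∠ ≈ 86.91°
|G| = 250 · 3.8328 / (18.527) ≈ 51.719
Gain = 20 log₁₀(51.719) ≈ 34.27 dB
∠G = (74.88°) − (86.91°) = -12.03°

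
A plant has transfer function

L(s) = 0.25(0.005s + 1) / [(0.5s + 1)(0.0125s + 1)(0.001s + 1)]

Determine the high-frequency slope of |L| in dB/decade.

-40 dB/decade

Each pole contributes −20 dB/decade at high frequency; each zero contributes +20 dB/decade.
Net: 1 zero(s) − 3 pole(s) → -40 dB/decade.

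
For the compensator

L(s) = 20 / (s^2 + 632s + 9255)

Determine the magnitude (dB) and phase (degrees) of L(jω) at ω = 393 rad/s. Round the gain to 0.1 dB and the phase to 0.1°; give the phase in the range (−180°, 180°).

-83.2 dB, -120.3°

Substitute s = j393:
Numerator: 20 = 20 + j0
Denominator: (j393)^2 + 632(j393) + 9255 = -145194 + j248376
|N| = √(20² + 0²) ≈ 20, ∠N ≈ 0.00°
|D| = √(145194² + 248376²) ≈ 2.877e+05, ∠D ≈ 120.31°
|L| = 20 / 2.877e+05 ≈ 6.9517e-05
Gain = 20 log₁₀(6.9517e-05) ≈ -83.16 dB
∠L = 0.00° − 120.31° = -120.31°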